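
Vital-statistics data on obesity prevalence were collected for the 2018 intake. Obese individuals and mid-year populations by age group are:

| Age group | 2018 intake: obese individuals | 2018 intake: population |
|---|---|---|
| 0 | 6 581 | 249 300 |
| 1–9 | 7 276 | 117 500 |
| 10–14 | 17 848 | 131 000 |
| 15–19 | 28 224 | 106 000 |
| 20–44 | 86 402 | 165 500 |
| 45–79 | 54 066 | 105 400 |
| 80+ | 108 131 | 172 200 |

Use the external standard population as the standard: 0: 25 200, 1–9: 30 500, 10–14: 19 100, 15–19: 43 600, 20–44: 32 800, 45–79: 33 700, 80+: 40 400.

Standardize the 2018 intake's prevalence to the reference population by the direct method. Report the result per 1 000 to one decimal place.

Age-specific rates per 1 000 for the 2018 intake: 26.398, 61.923, 136.244, 266.264, 522.066, 512.960, 627.938.
Standard total = 225 300; weights = 0.1119, 0.1354, 0.0848, 0.1935, 0.1456, 0.1496, 0.1793.
Standardized rate: 0.1119×26.398 + 0.1354×61.923 + 0.0848×136.244 + 0.1935×266.264 + 0.1456×522.066 + 0.1496×512.960 + 0.1793×627.938 = 339.7449 per 1 000.

339.7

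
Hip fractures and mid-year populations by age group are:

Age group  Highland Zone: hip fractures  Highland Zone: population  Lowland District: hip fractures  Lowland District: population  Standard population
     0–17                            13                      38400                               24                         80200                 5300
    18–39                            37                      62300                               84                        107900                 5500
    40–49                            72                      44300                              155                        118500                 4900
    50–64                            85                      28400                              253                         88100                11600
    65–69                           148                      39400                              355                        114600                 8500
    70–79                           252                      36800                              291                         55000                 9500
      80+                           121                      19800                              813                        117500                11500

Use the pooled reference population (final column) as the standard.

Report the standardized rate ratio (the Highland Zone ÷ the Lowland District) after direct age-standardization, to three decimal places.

Age-specific rates per 100000 for the Highland Zone: 33.85, 59.39, 162.53, 299.30, 375.63, 684.78, 611.11.
For the Lowland District: 29.93, 77.85, 130.80, 287.17, 309.77, 529.09, 691.91.
Standard total = 56800; weights = 0.0933, 0.0968, 0.0863, 0.2042, 0.1496, 0.1673, 0.2025.
The Highland Zone: 0.0933×33.85 + 0.0968×59.39 + 0.0863×162.53 + 0.2042×299.30 + 0.1496×375.63 + 0.1673×684.78 + 0.2025×611.11 = 378.5281 per 100000.
The Lowland District: 0.0933×29.93 + 0.0968×77.85 + 0.0863×130.80 + 0.2042×287.17 + 0.1496×309.77 + 0.1673×529.09 + 0.2025×691.91 = 355.2003 per 100000.
Ratio = 378.5281 ÷ 355.2003 = 1.06568.

1.066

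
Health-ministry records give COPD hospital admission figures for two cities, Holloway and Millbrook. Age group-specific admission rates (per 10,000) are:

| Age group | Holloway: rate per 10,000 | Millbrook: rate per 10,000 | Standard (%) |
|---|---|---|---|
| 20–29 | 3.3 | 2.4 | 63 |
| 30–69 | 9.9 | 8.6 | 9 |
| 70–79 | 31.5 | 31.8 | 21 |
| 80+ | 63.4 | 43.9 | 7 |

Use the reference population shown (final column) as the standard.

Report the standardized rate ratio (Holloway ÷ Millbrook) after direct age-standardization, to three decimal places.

Standard weights: 0.63, 0.09, 0.21, 0.07.
Holloway: 0.6300×3.3 + 0.0900×9.9 + 0.2100×31.5 + 0.0700×63.4 = 14.0230 per 10,000.
Millbrook: 0.6300×2.4 + 0.0900×8.6 + 0.2100×31.8 + 0.0700×43.9 = 12.0370 per 10,000.
Ratio = 14.0230 ÷ 12.0370 = 1.16499.

1.165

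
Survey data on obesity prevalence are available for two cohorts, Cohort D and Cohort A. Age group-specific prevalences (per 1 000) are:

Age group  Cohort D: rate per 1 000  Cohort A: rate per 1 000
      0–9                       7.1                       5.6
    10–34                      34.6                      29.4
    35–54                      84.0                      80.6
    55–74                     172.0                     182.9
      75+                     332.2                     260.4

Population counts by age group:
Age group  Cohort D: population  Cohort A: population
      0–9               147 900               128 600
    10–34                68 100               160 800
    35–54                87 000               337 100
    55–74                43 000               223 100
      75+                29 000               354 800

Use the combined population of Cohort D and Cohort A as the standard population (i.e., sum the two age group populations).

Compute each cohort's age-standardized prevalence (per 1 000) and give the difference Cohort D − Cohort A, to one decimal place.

Combined standard total = 1 579 400; weights = 0.1751, 0.1449, 0.2685, 0.1685, 0.2430.
Cohort D: 0.1751×7.1 + 0.1449×34.6 + 0.2685×84.0 + 0.1685×172.0 + 0.2430×332.2 = 138.5178 per 1 000.
Cohort A: 0.1751×5.6 + 0.1449×29.4 + 0.2685×80.6 + 0.1685×182.9 + 0.2430×260.4 = 120.9774 per 1 000.
Difference = 138.5178 − 120.9774 = 17.5404.

17.5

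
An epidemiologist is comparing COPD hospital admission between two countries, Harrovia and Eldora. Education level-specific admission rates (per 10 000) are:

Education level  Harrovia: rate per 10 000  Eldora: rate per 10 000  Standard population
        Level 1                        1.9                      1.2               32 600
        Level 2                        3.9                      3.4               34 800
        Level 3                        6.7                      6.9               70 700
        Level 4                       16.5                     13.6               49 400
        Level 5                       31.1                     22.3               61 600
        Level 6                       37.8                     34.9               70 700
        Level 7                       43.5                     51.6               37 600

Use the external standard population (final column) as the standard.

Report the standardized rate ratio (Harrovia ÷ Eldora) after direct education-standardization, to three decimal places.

1.086

Standard total = 357 400; weights = 0.0912, 0.0974, 0.1978, 0.1382, 0.1724, 0.1978, 0.1052.
Harrovia: 0.0912×1.9 + 0.0974×3.9 + 0.1978×6.7 + 0.1382×16.5 + 0.1724×31.1 + 0.1978×37.8 + 0.1052×43.5 = 21.5732 per 10 000.
Eldora: 0.0912×1.2 + 0.0974×3.4 + 0.1978×6.9 + 0.1382×13.6 + 0.1724×22.3 + 0.1978×34.9 + 0.1052×51.6 = 19.8612 per 10 000.
Ratio = 21.5732 ÷ 19.8612 = 1.08620.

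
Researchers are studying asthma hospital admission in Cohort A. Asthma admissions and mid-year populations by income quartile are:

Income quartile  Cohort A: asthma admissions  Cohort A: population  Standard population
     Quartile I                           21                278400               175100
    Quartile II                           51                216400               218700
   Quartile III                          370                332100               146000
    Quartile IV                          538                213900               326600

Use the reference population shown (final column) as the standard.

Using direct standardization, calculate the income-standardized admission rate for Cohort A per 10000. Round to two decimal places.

Income-specific rates per 10000 for Cohort A: 0.75, 2.36, 11.14, 25.15.
Standard total = 866400; weights = 0.2021, 0.2524, 0.1685, 0.3770.
Standardized rate: 0.2021×0.75 + 0.2524×2.36 + 0.1685×11.14 + 0.3770×25.15 = 12.1061 per 10000.

12.11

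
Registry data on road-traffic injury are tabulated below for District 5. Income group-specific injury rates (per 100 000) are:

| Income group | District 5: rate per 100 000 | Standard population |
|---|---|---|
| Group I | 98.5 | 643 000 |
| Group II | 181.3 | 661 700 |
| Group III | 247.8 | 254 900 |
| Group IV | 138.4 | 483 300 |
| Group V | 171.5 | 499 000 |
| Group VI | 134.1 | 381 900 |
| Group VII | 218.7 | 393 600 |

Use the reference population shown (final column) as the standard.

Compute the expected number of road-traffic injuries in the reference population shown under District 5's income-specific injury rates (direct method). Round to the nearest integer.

5362

Expected road-traffic injuries = Σ (standard pop × income-specific rate ÷ 100 000)
= 643 000×98.5/100 000 + 661 700×181.3/100 000 + 254 900×247.8/100 000 + 483 300×138.4/100 000 + 499 000×171.5/100 000 + 381 900×134.1/100 000 + 393 600×218.7/100 000
= 633.36 + 1199.66 + 631.64 + 668.89 + 855.78 + 512.13 + 860.80 = 5362.26.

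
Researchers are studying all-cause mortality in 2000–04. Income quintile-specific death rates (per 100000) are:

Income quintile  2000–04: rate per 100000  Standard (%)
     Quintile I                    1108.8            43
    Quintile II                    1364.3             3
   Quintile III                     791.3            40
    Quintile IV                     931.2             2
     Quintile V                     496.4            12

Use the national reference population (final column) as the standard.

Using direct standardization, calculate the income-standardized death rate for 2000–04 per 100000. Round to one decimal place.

912.4

Standard weights: 0.43, 0.03, 0.40, 0.02, 0.12.
Standardized rate: 0.4300×1108.8 + 0.0300×1364.3 + 0.4000×791.3 + 0.0200×931.2 + 0.1200×496.4 = 912.4250 per 100000.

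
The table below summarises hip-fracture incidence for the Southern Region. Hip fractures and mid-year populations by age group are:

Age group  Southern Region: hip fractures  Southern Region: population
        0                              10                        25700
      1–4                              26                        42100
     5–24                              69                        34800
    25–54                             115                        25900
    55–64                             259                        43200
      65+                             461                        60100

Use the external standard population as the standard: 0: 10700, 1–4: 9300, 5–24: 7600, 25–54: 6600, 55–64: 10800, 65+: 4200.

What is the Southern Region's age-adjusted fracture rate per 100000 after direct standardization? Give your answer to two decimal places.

307.41

Age-specific rates per 100000 for the Southern Region: 38.91, 61.76, 198.28, 444.02, 599.54, 767.05.
Standard total = 49200; weights = 0.2175, 0.1890, 0.1545, 0.1341, 0.2195, 0.0854.
Standardized rate: 0.2175×38.91 + 0.1890×61.76 + 0.1545×198.28 + 0.1341×444.02 + 0.2195×599.54 + 0.0854×767.05 = 307.4130 per 100000.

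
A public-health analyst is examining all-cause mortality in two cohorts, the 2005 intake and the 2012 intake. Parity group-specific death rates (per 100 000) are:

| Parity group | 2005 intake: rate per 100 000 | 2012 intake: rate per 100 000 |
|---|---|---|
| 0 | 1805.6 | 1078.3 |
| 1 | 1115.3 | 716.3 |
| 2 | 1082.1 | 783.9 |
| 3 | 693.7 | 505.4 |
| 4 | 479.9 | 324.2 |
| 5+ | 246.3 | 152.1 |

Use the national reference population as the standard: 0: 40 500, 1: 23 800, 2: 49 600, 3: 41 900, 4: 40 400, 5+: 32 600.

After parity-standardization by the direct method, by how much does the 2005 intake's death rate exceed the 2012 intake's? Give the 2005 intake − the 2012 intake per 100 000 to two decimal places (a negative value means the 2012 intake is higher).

Standard total = 228 800; weights = 0.1770, 0.1040, 0.2168, 0.1831, 0.1766, 0.1425.
The 2005 intake: 0.1770×1805.6 + 0.1040×1115.3 + 0.2168×1082.1 + 0.1831×693.7 + 0.1766×479.9 + 0.1425×246.3 = 917.0737 per 100 000.
The 2012 intake: 0.1770×1078.3 + 0.1040×716.3 + 0.2168×783.9 + 0.1831×505.4 + 0.1766×324.2 + 0.1425×152.1 = 606.7873 per 100 000.
Difference = 917.0737 − 606.7873 = 310.2865.

310.29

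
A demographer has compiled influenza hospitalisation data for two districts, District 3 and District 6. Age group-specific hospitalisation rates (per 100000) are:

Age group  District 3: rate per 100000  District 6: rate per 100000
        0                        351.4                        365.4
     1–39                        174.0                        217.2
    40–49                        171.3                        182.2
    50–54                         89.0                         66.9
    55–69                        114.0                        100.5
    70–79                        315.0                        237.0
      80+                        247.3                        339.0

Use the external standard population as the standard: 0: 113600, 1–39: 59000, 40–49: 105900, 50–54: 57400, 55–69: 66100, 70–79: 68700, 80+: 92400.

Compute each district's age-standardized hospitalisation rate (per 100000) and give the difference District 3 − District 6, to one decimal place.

-11.1

Standard total = 563100; weights = 0.2017, 0.1048, 0.1881, 0.1019, 0.1174, 0.1220, 0.1641.
District 3: 0.2017×351.4 + 0.1048×174.0 + 0.1881×171.3 + 0.1019×89.0 + 0.1174×114.0 + 0.1220×315.0 + 0.1641×247.3 = 222.8036 per 100000.
District 6: 0.2017×365.4 + 0.1048×217.2 + 0.1881×182.2 + 0.1019×66.9 + 0.1174×100.5 + 0.1220×237.0 + 0.1641×339.0 = 233.8978 per 100000.
Difference = 222.8036 − 233.8978 = -11.0941.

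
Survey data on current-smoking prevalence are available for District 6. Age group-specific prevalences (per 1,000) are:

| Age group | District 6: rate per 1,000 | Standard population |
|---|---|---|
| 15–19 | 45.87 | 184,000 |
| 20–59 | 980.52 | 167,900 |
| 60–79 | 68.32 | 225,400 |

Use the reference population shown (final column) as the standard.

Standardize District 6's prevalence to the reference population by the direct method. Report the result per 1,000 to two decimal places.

Standard total = 577,300; weights = 0.3187, 0.2908, 0.3904.
Standardized rate: 0.3187×45.87 + 0.2908×980.52 + 0.3904×68.32 = 326.4658 per 1,000.

326.47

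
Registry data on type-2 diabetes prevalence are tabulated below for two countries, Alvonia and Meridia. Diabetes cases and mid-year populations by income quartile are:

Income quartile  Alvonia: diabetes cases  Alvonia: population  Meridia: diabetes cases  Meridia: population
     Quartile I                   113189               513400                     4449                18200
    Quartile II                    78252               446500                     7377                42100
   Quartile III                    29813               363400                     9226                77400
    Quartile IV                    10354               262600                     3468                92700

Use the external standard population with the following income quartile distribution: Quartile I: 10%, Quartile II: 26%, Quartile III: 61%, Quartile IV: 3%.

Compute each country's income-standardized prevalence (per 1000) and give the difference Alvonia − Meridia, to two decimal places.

-25.00

Income-specific rates per 1000 for Alvonia: 220.469, 175.256, 82.039, 39.429.
For Meridia: 244.451, 175.226, 119.199, 37.411.
Standard weights: 0.10, 0.26, 0.61, 0.03.
Alvonia: 0.1000×220.469 + 0.2600×175.256 + 0.6100×82.039 + 0.0300×39.429 = 118.8403 per 1000.
Meridia: 0.1000×244.451 + 0.2600×175.226 + 0.6100×119.199 + 0.0300×37.411 = 143.8374 per 1000.
Difference = 118.8403 − 143.8374 = -24.9971.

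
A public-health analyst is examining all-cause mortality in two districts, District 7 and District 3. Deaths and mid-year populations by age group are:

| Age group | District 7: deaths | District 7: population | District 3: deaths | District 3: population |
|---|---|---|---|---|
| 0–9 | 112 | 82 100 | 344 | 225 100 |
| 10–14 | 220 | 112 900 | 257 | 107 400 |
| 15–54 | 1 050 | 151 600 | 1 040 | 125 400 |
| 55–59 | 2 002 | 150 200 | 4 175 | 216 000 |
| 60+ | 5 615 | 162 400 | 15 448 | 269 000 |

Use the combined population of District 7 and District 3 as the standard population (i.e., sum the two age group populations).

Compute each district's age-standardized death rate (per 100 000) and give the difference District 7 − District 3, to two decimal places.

Age-specific rates per 100 000 for District 7: 136.42, 194.86, 692.61, 1332.89, 3457.51.
For District 3: 152.82, 239.29, 829.35, 1932.87, 5742.75.
Combined standard total = 1 602 100; weights = 0.1917, 0.1375, 0.1729, 0.2286, 0.2693.
District 7: 0.1917×136.42 + 0.1375×194.86 + 0.1729×692.61 + 0.2286×1332.89 + 0.2693×3457.51 = 1408.3794 per 100 000.
District 3: 0.1917×152.82 + 0.1375×239.29 + 0.1729×829.35 + 0.2286×1932.87 + 0.2693×5742.75 = 2193.7653 per 100 000.
Difference = 1408.3794 − 2193.7653 = -785.3859.

-785.39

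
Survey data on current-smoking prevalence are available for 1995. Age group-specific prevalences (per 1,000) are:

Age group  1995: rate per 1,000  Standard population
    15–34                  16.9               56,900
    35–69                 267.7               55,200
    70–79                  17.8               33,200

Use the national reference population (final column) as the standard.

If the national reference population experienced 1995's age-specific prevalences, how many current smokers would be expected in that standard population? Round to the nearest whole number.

Expected current smokers = Σ (standard pop × age-specific rate ÷ 1,000)
= 56,900×16.9/1,000 + 55,200×267.7/1,000 + 33,200×17.8/1,000
= 961.61 + 14777.04 + 590.96 = 16329.61.

16330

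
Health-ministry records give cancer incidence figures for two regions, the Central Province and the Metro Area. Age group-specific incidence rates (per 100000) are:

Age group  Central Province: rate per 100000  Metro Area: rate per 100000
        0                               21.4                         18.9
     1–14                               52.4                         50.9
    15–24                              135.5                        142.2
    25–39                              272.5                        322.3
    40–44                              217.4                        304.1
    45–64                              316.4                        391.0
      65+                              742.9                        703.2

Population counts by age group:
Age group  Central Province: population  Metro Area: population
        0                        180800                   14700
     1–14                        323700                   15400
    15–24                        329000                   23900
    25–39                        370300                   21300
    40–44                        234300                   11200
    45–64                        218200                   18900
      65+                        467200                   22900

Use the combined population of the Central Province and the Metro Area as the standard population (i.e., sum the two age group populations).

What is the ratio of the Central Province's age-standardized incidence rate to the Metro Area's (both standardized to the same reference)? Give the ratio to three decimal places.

Combined standard total = 2251800; weights = 0.0868, 0.1506, 0.1567, 0.1739, 0.1090, 0.1053, 0.2176.
The Central Province: 0.0868×21.4 + 0.1506×52.4 + 0.1567×135.5 + 0.1739×272.5 + 0.1090×217.4 + 0.1053×316.4 + 0.2176×742.9 = 297.0810 per 100000.
The Metro Area: 0.0868×18.9 + 0.1506×50.9 + 0.1567×142.2 + 0.1739×322.3 + 0.1090×304.1 + 0.1053×391.0 + 0.2176×703.2 = 315.0152 per 100000.
Ratio = 297.0810 ÷ 315.0152 = 0.94307.

0.943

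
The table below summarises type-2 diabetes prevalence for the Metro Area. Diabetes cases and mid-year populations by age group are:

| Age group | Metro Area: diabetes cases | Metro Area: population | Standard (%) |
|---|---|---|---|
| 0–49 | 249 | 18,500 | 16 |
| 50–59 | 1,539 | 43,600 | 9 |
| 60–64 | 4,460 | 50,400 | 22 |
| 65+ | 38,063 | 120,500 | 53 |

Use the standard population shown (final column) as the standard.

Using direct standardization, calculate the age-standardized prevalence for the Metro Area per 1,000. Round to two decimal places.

Age-specific rates per 1,000 for the Metro Area: 13.459, 35.298, 88.492, 315.876.
Standard weights: 0.16, 0.09, 0.22, 0.53.
Standardized rate: 0.1600×13.459 + 0.0900×35.298 + 0.2200×88.492 + 0.5300×315.876 = 192.2126 per 1,000.

192.21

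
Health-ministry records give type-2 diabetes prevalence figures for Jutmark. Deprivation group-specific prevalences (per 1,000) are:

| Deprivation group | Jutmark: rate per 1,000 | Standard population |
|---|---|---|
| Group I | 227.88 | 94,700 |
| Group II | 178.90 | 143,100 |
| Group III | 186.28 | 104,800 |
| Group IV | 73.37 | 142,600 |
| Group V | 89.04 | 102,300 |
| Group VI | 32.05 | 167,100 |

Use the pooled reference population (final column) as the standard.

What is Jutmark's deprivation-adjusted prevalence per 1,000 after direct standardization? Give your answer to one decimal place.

121.4

Standard total = 754,600; weights = 0.1255, 0.1896, 0.1389, 0.1890, 0.1356, 0.2214.
Standardized rate: 0.1255×227.88 + 0.1896×178.90 + 0.1389×186.28 + 0.1890×73.37 + 0.1356×89.04 + 0.2214×32.05 = 121.4284 per 1,000.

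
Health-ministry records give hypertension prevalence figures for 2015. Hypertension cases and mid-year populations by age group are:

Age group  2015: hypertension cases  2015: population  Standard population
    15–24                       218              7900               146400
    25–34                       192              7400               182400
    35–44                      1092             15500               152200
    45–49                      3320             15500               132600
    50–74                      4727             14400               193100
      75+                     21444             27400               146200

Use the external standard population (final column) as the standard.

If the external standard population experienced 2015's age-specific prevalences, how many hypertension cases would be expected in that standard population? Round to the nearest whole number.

225705

Age-specific rates per 1000 for 2015: 27.595, 25.946, 70.452, 214.194, 328.264, 782.628.
Expected hypertension cases = Σ (standard pop × age-specific rate ÷ 1000)
= 146400×27.595/1000 + 182400×25.946/1000 + 152200×70.452/1000 + 132600×214.194/1000 + 193100×328.264/1000 + 146200×782.628/1000
= 4039.90 + 4732.54 + 10722.74 + 28402.06 + 63387.76 + 114420.18 = 225705.17.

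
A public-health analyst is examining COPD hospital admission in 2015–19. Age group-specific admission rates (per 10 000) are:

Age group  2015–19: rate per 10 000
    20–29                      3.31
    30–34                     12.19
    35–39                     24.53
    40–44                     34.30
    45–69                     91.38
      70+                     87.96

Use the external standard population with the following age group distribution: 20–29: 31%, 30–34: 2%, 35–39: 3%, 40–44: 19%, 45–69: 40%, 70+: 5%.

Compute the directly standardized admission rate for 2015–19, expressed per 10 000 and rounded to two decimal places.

49.47

Standard weights: 0.31, 0.02, 0.03, 0.19, 0.40, 0.05.
Standardized rate: 0.3100×3.31 + 0.0200×12.19 + 0.0300×24.53 + 0.1900×34.30 + 0.4000×91.38 + 0.0500×87.96 = 49.4728 per 10 000.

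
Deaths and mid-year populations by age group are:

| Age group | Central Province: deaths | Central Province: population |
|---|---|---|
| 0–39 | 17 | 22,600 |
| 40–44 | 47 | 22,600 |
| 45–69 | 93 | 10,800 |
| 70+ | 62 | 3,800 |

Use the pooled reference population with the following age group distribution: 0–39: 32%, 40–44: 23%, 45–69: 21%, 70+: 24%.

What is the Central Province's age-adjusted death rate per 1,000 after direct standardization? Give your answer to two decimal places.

Age-specific rates per 1,000 for the Central Province: 0.752, 2.080, 8.611, 16.316.
Standard weights: 0.32, 0.23, 0.21, 0.24.
Standardized rate: 0.3200×0.752 + 0.2300×2.080 + 0.2100×8.611 + 0.2400×16.316 = 6.4431 per 1,000.

6.44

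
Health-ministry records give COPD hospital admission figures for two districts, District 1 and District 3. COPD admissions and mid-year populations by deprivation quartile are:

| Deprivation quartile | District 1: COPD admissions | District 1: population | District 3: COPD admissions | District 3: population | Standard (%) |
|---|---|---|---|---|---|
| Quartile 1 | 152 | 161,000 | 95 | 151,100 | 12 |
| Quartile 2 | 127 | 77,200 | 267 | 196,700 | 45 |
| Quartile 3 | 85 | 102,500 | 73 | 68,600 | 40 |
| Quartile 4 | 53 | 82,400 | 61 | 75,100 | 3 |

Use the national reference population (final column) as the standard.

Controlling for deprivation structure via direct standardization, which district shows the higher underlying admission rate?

District 1

Deprivation-specific rates per 10,000 for District 1: 9.44, 16.45, 8.29, 6.43.
For District 3: 6.29, 13.57, 10.64, 8.12.
Standard weights: 0.12, 0.45, 0.40, 0.03.
District 1: 0.1200×9.44 + 0.4500×16.45 + 0.4000×8.29 + 0.0300×6.43 = 12.0458 per 10,000.
District 3: 0.1200×6.29 + 0.4500×13.57 + 0.4000×10.64 + 0.0300×8.12 = 11.3630 per 10,000.
The crude rates (9.86 vs 10.09) would put District 3 higher, but that reflects its deprivation composition; once standardized to a common deprivation structure, District 1 has the higher underlying rate.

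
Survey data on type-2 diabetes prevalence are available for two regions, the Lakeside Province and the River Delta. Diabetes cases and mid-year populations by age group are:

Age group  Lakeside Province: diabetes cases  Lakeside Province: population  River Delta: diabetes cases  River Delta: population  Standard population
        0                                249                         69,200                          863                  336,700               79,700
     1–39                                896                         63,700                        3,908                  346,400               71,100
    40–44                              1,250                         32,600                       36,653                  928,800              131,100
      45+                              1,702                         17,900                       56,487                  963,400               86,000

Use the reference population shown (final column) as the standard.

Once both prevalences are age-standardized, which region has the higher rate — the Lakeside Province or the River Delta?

Lakeside Province

Age-specific rates per 1,000 for the Lakeside Province: 3.598, 14.066, 38.344, 95.084.
For the River Delta: 2.563, 11.282, 39.463, 58.633.
Standard total = 367,900; weights = 0.2166, 0.1933, 0.3563, 0.2338.
The Lakeside Province: 0.2166×3.598 + 0.1933×14.066 + 0.3563×38.344 + 0.2338×95.084 = 39.3882 per 1,000.
The River Delta: 0.2166×2.563 + 0.1933×11.282 + 0.3563×39.463 + 0.2338×58.633 = 30.5040 per 1,000.
The crude rates (22.34 vs 38.02) would put the River Delta higher, but that reflects its age composition; once standardized to a common age structure, the Lakeside Province has the higher underlying rate.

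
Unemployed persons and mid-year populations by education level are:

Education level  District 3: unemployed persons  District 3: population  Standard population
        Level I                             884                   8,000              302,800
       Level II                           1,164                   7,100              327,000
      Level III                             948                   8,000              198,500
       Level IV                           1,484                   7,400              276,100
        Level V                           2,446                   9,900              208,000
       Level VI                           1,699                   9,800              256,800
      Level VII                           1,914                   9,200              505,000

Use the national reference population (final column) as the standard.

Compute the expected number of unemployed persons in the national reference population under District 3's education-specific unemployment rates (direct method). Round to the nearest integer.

366934

Education-specific rates per 1,000 for District 3: 110.500, 163.944, 118.500, 200.541, 247.071, 173.367, 208.043.
Expected unemployed persons = Σ (standard pop × education-specific rate ÷ 1,000)
= 302,800×110.500/1,000 + 327,000×163.944/1,000 + 198,500×118.500/1,000 + 276,100×200.541/1,000 + 208,000×247.071/1,000 + 256,800×173.367/1,000 + 505,000×208.043/1,000
= 33459.40 + 53609.58 + 23522.25 + 55369.24 + 51390.71 + 44520.73 + 105061.96 = 366933.87.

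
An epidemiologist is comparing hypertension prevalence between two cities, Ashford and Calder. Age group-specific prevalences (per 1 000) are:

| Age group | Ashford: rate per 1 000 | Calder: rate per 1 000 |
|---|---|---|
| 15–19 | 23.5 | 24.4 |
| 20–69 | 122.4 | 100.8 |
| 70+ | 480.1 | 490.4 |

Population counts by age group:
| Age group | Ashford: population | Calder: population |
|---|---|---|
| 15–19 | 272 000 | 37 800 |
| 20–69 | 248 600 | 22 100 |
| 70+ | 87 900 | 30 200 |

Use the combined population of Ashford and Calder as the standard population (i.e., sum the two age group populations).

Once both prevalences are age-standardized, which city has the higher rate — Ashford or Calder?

Combined standard total = 698 600; weights = 0.4435, 0.3875, 0.1691.
Ashford: 0.4435×23.5 + 0.3875×122.4 + 0.1691×480.1 = 139.0120 per 1 000.
Calder: 0.4435×24.4 + 0.3875×100.8 + 0.1691×490.4 = 132.7826 per 1 000.
The crude rates (129.86 vs 199.33) would put Calder higher, but that reflects its age composition; once standardized to a common age structure, Ashford has the higher underlying rate.

Ashford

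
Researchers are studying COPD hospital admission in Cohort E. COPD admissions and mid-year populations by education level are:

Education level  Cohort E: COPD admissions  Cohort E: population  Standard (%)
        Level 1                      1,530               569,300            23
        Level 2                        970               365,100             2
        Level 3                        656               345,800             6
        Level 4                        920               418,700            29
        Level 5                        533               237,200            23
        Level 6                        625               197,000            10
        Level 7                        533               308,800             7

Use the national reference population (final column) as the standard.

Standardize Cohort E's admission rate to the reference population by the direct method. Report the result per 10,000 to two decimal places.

Education-specific rates per 10,000 for Cohort E: 26.88, 26.57, 18.97, 21.97, 22.47, 31.73, 17.26.
Standard weights: 0.23, 0.02, 0.06, 0.29, 0.23, 0.10, 0.07.
Standardized rate: 0.2300×26.88 + 0.0200×26.57 + 0.0600×18.97 + 0.2900×21.97 + 0.2300×22.47 + 0.1000×31.73 + 0.0700×17.26 = 23.7720 per 10,000.

23.77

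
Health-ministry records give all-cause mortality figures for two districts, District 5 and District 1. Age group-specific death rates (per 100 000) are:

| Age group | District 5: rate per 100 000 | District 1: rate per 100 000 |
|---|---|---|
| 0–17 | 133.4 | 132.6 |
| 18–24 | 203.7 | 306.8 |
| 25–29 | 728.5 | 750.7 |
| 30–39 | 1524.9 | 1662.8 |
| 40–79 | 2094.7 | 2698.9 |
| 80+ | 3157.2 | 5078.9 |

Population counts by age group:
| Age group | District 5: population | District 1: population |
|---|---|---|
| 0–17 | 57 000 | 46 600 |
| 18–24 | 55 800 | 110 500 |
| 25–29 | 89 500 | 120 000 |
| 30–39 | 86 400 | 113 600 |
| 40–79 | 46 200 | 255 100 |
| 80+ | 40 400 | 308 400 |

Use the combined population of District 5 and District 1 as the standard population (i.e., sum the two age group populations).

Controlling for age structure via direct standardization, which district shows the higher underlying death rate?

Combined standard total = 1 329 500; weights = 0.0779, 0.1251, 0.1576, 0.1504, 0.2266, 0.2624.
District 5: 0.0779×133.4 + 0.1251×203.7 + 0.1576×728.5 + 0.1504×1524.9 + 0.2266×2094.7 + 0.2624×3157.2 = 1683.0844 per 100 000.
District 1: 0.0779×132.6 + 0.1251×306.8 + 0.1576×750.7 + 0.1504×1662.8 + 0.2266×2698.9 + 0.2624×5078.9 = 2361.2552 per 100 000.

District 1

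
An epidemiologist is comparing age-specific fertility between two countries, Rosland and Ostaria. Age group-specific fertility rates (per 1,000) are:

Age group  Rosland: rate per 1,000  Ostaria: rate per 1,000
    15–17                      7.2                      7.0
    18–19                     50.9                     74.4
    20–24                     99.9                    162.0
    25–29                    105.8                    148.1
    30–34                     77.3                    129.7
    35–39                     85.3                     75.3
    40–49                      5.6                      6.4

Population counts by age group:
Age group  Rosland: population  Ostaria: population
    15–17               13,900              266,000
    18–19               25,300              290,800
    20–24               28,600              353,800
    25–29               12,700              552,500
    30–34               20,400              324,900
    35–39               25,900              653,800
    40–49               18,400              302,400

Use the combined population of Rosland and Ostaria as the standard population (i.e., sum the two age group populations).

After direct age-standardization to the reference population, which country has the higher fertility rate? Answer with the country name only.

Ostaria

Combined standard total = 2,889,400; weights = 0.0969, 0.1094, 0.1323, 0.1956, 0.1195, 0.2352, 0.1110.
Rosland: 0.0969×7.2 + 0.1094×50.9 + 0.1323×99.9 + 0.1956×105.8 + 0.1195×77.3 + 0.2352×85.3 + 0.1110×5.6 = 70.1084 per 1,000.
Ostaria: 0.0969×7.0 + 0.1094×74.4 + 0.1323×162.0 + 0.1956×148.1 + 0.1195×129.7 + 0.2352×75.3 + 0.1110×6.4 = 93.1515 per 1,000.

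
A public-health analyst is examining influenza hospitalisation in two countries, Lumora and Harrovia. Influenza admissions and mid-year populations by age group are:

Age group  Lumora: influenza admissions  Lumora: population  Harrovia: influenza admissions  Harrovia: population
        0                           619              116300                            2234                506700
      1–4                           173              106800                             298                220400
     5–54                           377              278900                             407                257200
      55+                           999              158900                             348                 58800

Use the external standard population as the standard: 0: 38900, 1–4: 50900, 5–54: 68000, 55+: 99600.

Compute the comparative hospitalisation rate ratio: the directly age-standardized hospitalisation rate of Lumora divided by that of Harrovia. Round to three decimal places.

1.075

Age-specific rates per 100000 for Lumora: 532.24, 161.99, 135.17, 628.70.
For Harrovia: 440.89, 135.21, 158.24, 591.84.
Standard total = 257400; weights = 0.1511, 0.1977, 0.2642, 0.3869.
Lumora: 0.1511×532.24 + 0.1977×161.99 + 0.2642×135.17 + 0.3869×628.70 = 391.4507 per 100000.
Harrovia: 0.1511×440.89 + 0.1977×135.21 + 0.2642×158.24 + 0.3869×591.84 = 364.1813 per 100000.
Ratio = 391.4507 ÷ 364.1813 = 1.07488.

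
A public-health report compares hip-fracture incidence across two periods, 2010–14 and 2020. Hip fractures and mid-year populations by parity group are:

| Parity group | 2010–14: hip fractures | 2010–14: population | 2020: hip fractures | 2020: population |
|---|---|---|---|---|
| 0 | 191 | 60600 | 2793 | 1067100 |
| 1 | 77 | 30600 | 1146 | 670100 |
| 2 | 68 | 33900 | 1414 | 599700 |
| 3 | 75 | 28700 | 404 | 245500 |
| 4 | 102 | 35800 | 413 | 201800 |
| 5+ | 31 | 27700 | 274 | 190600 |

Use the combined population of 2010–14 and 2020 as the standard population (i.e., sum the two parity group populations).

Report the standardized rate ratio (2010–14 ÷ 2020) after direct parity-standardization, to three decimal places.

1.193

Parity-specific rates per 100000 for 2010–14: 315.18, 251.63, 200.59, 261.32, 284.92, 111.91.
For 2020: 261.74, 171.02, 235.78, 164.56, 204.66, 143.76.
Combined standard total = 3192100; weights = 0.3533, 0.2195, 0.1985, 0.0859, 0.0744, 0.0684.
2010–14: 0.3533×315.18 + 0.2195×251.63 + 0.1985×200.59 + 0.0859×261.32 + 0.0744×284.92 + 0.0684×111.91 = 257.7068 per 100000.
2020: 0.3533×261.74 + 0.2195×171.02 + 0.1985×235.78 + 0.0859×164.56 + 0.0744×204.66 + 0.0684×143.76 = 216.0081 per 100000.
Ratio = 257.7068 ÷ 216.0081 = 1.19304.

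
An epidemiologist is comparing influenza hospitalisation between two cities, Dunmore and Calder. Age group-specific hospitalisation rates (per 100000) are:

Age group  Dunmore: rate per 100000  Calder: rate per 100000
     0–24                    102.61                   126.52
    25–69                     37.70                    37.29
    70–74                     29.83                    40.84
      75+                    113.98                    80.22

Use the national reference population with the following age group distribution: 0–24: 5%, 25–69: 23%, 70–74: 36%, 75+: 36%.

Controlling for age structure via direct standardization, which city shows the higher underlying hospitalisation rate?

Standard weights: 0.05, 0.23, 0.36, 0.36.
Dunmore: 0.0500×102.61 + 0.2300×37.70 + 0.3600×29.83 + 0.3600×113.98 = 65.5731 per 100000.
Calder: 0.0500×126.52 + 0.2300×37.29 + 0.3600×40.84 + 0.3600×80.22 = 58.4843 per 100000.

Dunmore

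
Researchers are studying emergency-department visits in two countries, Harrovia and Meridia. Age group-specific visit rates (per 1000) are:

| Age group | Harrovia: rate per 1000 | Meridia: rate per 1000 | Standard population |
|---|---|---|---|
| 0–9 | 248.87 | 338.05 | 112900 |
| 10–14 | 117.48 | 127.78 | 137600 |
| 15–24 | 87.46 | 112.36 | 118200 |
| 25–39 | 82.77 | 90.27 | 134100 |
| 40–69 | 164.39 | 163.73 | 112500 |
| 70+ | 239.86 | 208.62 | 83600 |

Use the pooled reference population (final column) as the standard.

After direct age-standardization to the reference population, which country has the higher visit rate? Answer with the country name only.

Standard total = 698900; weights = 0.1615, 0.1969, 0.1691, 0.1919, 0.1610, 0.1196.
Harrovia: 0.1615×248.87 + 0.1969×117.48 + 0.1691×87.46 + 0.1919×82.77 + 0.1610×164.39 + 0.1196×239.86 = 149.1573 per 1000.
Meridia: 0.1615×338.05 + 0.1969×127.78 + 0.1691×112.36 + 0.1919×90.27 + 0.1610×163.73 + 0.1196×208.62 = 167.3985 per 1000.

Meridia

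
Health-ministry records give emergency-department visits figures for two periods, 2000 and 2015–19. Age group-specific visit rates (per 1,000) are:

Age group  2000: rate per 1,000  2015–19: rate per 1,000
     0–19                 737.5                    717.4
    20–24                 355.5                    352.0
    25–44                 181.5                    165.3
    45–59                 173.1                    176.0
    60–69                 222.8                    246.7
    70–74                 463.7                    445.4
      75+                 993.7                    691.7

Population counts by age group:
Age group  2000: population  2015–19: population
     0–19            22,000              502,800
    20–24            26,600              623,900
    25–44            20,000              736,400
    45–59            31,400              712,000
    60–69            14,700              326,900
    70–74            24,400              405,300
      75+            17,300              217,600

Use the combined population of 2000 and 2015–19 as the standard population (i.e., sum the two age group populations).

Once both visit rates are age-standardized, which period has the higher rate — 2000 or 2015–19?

2000

Combined standard total = 3,681,300; weights = 0.1426, 0.1767, 0.2055, 0.2019, 0.0928, 0.1167, 0.0638.
2000: 0.1426×737.5 + 0.1767×355.5 + 0.2055×181.5 + 0.2019×173.1 + 0.0928×222.8 + 0.1167×463.7 + 0.0638×993.7 = 378.4105 per 1,000.
2015–19: 0.1426×717.4 + 0.1767×352.0 + 0.2055×165.3 + 0.2019×176.0 + 0.0928×246.7 + 0.1167×445.4 + 0.0638×691.7 = 352.9949 per 1,000.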